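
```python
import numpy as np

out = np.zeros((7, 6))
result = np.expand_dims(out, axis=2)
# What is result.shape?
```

(7, 6, 1)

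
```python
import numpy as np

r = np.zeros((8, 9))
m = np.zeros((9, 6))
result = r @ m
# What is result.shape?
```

(8, 6)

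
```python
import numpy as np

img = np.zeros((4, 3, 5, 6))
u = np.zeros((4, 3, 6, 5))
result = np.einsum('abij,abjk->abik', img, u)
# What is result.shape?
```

(4, 3, 5, 5)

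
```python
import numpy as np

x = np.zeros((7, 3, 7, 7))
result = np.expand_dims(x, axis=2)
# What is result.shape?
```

(7, 3, 1, 7, 7)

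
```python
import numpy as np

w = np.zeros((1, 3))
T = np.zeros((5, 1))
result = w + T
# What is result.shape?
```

(5, 3)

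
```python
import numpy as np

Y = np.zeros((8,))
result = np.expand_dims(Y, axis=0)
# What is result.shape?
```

(1, 8)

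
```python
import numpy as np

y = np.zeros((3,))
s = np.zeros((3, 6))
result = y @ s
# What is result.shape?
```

(6,)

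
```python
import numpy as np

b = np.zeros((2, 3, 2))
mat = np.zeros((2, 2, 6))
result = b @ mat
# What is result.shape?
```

(2, 3, 6)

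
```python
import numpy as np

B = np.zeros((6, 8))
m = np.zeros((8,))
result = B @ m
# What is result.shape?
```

(6,)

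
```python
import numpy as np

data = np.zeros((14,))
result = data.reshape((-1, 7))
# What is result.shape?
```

(2, 7)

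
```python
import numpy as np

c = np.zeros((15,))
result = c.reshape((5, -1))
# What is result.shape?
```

(5, 3)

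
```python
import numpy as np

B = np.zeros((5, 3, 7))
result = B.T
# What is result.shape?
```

(7, 3, 5)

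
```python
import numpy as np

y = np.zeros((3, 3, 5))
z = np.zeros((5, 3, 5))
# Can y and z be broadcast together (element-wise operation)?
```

No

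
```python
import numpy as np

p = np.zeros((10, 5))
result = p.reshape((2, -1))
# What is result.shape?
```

(2, 25)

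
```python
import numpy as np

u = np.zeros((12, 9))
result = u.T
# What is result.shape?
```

(9, 12)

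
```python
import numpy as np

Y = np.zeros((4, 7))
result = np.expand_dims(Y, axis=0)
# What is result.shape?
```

(1, 4, 7)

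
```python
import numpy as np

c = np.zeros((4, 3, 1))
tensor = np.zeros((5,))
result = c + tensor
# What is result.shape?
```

(4, 3, 5)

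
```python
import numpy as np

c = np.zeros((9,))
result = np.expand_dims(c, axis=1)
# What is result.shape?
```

(9, 1)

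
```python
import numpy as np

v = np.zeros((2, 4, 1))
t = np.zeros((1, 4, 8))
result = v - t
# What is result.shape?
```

(2, 4, 8)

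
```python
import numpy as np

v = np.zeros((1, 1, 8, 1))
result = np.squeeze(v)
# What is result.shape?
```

(8,)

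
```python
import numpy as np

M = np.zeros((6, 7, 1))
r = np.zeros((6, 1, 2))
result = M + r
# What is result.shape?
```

(6, 7, 2)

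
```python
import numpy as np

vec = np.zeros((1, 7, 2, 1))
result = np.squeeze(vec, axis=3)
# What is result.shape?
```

(1, 7, 2)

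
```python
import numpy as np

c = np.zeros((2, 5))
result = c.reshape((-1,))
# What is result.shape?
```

(10,)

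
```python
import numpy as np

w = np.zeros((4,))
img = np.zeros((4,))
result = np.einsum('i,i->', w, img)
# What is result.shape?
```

()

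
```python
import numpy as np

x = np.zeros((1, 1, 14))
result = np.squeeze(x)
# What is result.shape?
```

(14,)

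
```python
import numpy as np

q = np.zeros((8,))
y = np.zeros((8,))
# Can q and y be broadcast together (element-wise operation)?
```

Yes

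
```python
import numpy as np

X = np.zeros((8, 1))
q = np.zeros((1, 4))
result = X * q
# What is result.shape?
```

(8, 4)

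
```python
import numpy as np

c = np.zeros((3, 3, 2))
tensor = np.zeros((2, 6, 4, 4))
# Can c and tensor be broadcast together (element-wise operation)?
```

No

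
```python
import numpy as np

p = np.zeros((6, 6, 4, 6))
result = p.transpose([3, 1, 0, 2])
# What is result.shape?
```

(6, 6, 6, 4)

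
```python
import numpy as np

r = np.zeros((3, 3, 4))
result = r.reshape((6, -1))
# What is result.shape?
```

(6, 6)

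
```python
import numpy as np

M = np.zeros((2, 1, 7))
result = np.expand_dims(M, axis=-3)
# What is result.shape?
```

(2, 1, 1, 7)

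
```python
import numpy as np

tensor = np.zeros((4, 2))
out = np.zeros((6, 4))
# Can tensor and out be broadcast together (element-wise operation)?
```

No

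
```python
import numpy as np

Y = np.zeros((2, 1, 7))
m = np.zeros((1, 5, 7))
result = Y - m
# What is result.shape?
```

(2, 5, 7)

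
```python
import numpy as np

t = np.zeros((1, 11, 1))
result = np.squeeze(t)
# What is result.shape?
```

(11,)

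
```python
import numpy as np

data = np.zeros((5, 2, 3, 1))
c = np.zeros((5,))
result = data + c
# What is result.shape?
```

(5, 2, 3, 5)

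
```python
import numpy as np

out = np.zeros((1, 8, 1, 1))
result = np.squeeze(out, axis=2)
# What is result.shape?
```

(1, 8, 1)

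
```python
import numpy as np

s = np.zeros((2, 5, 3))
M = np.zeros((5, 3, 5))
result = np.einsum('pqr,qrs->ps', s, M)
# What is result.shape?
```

(2, 5)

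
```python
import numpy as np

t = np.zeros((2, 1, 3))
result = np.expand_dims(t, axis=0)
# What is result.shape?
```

(1, 2, 1, 3)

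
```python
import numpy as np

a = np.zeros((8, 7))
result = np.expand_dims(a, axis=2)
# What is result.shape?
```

(8, 7, 1)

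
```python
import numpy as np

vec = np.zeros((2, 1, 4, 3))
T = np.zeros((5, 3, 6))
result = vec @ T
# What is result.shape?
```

(2, 5, 4, 6)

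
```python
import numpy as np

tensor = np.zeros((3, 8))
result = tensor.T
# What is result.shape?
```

(8, 3)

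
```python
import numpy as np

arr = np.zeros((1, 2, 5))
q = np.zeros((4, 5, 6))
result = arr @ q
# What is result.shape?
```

(4, 2, 6)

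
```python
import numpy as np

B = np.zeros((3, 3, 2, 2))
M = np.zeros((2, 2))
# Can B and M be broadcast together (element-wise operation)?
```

Yes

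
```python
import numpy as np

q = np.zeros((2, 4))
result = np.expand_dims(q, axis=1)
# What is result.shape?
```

(2, 1, 4)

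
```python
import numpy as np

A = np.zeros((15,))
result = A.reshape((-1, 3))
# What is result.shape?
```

(5, 3)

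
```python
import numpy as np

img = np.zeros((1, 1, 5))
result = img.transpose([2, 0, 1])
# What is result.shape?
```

(5, 1, 1)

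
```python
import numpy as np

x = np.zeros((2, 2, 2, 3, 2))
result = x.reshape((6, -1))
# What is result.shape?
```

(6, 8)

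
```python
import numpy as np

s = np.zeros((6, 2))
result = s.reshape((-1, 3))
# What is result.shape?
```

(4, 3)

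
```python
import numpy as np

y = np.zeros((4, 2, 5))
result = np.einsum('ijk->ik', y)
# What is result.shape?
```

(4, 5)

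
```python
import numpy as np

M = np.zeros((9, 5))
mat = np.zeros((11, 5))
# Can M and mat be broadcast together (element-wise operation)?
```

No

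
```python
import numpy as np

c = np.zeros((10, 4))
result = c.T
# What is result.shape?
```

(4, 10)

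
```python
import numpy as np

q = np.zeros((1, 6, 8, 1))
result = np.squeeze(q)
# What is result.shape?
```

(6, 8)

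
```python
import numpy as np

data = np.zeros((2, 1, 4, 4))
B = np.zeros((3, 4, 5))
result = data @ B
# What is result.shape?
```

(2, 3, 4, 5)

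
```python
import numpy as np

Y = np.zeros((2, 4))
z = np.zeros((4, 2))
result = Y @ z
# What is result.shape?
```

(2, 2)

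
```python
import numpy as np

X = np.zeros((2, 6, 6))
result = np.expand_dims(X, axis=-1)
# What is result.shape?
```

(2, 6, 6, 1)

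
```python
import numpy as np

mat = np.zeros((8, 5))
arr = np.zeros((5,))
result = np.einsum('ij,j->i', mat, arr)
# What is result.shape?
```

(8,)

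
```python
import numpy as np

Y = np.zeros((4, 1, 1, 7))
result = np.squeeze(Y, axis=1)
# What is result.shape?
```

(4, 1, 7)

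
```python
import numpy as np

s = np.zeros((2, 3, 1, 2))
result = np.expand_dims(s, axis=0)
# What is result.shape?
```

(1, 2, 3, 1, 2)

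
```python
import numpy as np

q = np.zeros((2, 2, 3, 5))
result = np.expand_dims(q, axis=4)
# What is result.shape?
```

(2, 2, 3, 5, 1)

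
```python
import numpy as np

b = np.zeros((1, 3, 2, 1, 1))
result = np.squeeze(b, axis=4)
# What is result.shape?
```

(1, 3, 2, 1)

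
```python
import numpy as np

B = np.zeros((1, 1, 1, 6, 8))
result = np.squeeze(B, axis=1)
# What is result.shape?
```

(1, 1, 6, 8)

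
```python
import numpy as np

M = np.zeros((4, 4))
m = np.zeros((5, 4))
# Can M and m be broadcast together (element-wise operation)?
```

No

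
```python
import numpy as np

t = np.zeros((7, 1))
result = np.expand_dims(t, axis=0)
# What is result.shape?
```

(1, 7, 1)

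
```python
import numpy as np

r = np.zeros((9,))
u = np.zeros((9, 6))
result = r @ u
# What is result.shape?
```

(6,)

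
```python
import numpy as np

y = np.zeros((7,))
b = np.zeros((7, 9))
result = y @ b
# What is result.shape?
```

(9,)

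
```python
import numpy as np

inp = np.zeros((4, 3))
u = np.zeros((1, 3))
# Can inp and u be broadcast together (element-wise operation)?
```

Yes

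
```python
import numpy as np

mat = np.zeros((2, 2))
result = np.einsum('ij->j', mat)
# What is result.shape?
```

(2,)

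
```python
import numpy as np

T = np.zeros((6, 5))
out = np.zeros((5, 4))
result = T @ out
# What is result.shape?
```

(6, 4)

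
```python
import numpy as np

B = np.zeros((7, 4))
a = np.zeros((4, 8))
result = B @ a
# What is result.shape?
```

(7, 8)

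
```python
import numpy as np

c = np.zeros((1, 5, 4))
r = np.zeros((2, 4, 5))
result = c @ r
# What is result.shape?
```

(2, 5, 5)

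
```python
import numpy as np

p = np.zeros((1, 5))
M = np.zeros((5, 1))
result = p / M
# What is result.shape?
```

(5, 5)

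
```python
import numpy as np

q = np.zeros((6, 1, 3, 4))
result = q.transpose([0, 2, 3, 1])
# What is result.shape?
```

(6, 3, 4, 1)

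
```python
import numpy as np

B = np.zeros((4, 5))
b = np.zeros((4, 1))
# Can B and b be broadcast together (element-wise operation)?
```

Yes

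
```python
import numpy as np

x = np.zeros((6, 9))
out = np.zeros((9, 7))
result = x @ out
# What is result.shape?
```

(6, 7)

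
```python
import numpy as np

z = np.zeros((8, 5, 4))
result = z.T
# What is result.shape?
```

(4, 5, 8)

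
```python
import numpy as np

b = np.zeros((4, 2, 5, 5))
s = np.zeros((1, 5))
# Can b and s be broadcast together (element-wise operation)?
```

Yes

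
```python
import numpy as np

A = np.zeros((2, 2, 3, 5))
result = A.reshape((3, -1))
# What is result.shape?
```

(3, 20)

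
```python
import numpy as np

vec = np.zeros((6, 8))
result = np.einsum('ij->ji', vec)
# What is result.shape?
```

(8, 6)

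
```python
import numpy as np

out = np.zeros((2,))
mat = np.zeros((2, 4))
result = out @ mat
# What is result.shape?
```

(4,)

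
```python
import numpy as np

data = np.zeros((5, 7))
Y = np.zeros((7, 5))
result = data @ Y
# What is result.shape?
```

(5, 5)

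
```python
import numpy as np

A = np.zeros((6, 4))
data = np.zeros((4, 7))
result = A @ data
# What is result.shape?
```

(6, 7)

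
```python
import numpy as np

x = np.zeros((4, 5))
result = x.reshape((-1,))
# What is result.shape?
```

(20,)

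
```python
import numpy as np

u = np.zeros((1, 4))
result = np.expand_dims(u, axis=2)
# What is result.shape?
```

(1, 4, 1)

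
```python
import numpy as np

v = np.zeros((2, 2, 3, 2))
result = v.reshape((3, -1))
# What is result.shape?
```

(3, 8)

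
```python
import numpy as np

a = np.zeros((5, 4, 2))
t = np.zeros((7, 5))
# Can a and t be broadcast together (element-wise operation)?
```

No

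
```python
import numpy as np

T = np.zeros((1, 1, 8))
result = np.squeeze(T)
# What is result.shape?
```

(8,)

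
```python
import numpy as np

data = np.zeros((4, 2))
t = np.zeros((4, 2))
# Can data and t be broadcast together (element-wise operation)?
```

Yes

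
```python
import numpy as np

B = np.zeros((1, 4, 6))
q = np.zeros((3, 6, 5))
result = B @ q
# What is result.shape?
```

(3, 4, 5)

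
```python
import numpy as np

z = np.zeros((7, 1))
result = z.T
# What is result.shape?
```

(1, 7)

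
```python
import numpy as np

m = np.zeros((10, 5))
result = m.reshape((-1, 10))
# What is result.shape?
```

(5, 10)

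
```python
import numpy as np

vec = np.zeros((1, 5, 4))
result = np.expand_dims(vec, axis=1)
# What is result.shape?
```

(1, 1, 5, 4)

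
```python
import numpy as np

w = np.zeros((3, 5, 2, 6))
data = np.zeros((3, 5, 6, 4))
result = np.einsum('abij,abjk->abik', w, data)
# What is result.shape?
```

(3, 5, 2, 4)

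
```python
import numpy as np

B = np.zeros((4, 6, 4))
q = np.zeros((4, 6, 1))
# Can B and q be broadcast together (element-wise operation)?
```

Yes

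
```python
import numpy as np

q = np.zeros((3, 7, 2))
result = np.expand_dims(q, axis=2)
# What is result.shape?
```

(3, 7, 1, 2)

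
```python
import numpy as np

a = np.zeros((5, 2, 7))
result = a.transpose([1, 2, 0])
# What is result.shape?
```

(2, 7, 5)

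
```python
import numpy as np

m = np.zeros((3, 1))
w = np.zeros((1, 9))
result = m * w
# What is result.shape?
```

(3, 9)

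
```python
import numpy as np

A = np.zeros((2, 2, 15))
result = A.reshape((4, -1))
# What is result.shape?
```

(4, 15)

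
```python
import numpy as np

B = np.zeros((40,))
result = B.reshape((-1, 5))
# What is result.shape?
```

(8, 5)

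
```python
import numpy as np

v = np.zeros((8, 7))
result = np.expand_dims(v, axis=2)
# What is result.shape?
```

(8, 7, 1)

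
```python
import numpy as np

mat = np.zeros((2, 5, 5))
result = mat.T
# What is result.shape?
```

(5, 5, 2)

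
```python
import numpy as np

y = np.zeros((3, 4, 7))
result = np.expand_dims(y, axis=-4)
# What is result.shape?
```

(1, 3, 4, 7)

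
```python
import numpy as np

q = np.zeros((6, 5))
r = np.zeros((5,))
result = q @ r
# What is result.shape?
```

(6,)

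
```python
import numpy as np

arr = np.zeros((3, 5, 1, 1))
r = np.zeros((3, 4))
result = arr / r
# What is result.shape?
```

(3, 5, 3, 4)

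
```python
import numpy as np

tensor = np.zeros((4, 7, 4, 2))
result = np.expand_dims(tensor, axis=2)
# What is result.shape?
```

(4, 7, 1, 4, 2)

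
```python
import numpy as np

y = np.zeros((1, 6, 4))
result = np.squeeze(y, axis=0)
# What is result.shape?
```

(6, 4)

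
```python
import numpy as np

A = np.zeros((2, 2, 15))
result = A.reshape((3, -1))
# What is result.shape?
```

(3, 20)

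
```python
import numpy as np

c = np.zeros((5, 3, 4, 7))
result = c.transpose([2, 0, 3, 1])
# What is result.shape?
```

(4, 5, 7, 3)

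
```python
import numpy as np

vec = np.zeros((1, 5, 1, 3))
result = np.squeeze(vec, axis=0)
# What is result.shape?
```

(5, 1, 3)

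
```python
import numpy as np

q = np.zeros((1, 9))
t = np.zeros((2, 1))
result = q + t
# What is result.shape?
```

(2, 9)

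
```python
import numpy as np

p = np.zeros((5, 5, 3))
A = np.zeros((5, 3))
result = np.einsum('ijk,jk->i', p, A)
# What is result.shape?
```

(5,)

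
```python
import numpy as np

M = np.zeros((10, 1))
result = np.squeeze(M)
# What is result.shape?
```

(10,)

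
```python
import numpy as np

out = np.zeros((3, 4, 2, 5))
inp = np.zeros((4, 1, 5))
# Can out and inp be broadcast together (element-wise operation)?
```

Yes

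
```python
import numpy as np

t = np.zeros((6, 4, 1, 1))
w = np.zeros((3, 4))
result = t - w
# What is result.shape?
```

(6, 4, 3, 4)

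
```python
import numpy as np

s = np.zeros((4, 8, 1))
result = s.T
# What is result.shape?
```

(1, 8, 4)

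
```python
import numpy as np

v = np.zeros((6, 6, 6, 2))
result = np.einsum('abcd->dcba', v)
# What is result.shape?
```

(2, 6, 6, 6)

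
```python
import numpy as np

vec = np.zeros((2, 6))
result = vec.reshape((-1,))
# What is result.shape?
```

(12,)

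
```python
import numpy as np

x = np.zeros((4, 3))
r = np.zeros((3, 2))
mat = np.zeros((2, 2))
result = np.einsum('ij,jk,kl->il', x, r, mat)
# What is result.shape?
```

(4, 2)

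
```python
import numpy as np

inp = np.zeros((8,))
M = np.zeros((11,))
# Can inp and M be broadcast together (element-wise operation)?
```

No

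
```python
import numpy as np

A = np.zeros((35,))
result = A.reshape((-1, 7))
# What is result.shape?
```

(5, 7)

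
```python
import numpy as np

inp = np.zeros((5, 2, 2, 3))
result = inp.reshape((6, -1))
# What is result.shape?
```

(6, 10)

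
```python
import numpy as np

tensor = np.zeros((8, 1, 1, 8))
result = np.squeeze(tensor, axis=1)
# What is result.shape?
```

(8, 1, 8)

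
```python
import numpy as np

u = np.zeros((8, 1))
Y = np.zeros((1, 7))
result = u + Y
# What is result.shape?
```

(8, 7)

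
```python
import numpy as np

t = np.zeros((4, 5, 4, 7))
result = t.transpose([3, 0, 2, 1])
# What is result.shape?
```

(7, 4, 4, 5)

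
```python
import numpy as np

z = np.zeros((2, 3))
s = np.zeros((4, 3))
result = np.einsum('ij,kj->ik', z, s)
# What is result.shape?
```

(2, 4)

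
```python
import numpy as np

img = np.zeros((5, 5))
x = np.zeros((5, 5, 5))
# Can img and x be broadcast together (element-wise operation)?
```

Yes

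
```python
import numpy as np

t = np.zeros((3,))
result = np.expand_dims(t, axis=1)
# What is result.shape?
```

(3, 1)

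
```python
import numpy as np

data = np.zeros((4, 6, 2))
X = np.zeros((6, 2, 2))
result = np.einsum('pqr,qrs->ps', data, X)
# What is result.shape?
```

(4, 2)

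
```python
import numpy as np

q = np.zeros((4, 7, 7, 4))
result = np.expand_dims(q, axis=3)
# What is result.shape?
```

(4, 7, 7, 1, 4)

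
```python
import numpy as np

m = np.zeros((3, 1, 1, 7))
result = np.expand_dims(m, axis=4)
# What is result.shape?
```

(3, 1, 1, 7, 1)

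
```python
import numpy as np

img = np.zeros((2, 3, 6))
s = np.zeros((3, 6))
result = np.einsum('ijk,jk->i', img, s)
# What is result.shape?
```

(2,)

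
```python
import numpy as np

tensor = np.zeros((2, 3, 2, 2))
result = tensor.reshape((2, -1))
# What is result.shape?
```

(2, 12)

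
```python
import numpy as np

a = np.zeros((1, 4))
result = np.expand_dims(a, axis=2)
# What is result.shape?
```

(1, 4, 1)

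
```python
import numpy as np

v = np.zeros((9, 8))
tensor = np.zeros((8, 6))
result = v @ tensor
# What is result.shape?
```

(9, 6)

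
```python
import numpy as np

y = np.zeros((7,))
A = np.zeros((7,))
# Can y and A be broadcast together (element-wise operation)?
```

Yes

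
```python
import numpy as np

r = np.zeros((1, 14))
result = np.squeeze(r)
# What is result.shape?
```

(14,)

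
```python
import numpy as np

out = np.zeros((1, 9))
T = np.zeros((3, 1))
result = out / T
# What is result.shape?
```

(3, 9)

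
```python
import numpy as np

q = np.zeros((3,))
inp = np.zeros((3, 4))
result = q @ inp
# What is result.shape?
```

(4,)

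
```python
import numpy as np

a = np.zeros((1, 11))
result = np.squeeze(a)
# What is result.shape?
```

(11,)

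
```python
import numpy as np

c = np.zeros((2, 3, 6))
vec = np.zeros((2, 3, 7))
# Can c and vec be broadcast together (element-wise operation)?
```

No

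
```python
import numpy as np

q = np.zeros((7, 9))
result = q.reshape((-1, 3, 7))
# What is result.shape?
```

(3, 3, 7)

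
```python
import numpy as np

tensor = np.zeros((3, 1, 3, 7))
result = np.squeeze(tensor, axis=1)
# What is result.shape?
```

(3, 3, 7)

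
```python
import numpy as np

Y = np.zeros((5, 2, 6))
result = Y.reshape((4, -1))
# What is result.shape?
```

(4, 15)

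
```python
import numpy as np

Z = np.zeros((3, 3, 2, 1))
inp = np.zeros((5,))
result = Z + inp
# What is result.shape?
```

(3, 3, 2, 5)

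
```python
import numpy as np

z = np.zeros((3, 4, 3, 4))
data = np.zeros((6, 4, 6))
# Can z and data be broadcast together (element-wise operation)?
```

No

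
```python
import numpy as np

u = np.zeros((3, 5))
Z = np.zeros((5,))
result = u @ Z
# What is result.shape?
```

(3,)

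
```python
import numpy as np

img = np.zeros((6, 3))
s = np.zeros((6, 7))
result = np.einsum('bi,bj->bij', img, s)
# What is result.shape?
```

(6, 3, 7)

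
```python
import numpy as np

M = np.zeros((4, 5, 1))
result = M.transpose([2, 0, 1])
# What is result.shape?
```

(1, 4, 5)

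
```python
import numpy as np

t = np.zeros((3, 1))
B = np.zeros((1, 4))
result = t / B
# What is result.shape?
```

(3, 4)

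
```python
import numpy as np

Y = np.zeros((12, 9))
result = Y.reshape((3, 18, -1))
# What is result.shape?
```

(3, 18, 2)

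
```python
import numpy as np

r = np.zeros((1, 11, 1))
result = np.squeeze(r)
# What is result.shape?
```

(11,)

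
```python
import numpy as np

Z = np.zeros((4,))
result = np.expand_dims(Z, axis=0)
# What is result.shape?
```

(1, 4)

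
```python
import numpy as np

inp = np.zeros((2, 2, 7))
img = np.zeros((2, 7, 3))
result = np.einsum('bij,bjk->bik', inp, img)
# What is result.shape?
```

(2, 2, 3)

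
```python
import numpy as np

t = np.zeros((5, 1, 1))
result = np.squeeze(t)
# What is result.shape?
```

(5,)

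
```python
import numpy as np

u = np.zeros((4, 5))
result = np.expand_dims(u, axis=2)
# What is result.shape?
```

(4, 5, 1)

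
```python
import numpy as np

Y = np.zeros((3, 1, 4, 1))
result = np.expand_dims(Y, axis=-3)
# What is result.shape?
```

(3, 1, 1, 4, 1)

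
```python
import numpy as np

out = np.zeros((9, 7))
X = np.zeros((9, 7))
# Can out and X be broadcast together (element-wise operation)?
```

Yes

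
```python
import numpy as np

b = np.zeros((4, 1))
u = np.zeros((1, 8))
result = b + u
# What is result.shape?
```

(4, 8)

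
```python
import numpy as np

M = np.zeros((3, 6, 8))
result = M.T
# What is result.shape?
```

(8, 6, 3)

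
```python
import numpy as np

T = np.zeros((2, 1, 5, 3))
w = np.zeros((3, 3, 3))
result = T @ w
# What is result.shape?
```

(2, 3, 5, 3)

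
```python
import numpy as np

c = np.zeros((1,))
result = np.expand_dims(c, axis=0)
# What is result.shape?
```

(1, 1)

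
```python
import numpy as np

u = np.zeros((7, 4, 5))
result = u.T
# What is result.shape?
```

(5, 4, 7)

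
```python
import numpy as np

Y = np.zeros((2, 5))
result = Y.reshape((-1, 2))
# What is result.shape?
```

(5, 2)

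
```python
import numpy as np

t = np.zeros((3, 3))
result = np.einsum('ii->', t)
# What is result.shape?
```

()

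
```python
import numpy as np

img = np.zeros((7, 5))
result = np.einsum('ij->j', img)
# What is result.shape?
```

(5,)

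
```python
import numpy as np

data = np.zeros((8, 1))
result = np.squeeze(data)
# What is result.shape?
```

(8,)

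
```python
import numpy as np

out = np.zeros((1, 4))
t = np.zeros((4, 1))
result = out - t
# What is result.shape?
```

(4, 4)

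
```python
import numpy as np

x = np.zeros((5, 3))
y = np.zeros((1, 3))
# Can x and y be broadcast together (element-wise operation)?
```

Yes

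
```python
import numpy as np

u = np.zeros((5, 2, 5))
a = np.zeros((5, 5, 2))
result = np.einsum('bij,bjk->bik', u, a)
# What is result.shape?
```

(5, 2, 2)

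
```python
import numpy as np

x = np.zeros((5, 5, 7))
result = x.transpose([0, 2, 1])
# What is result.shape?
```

(5, 7, 5)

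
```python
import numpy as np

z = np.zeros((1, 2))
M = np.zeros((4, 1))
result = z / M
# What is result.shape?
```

(4, 2)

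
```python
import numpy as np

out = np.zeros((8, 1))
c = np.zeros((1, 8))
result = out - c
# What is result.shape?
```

(8, 8)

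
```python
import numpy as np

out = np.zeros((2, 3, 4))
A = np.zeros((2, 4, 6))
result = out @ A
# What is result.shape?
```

(2, 3, 6)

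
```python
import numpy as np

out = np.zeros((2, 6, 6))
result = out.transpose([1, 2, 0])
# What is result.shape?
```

(6, 6, 2)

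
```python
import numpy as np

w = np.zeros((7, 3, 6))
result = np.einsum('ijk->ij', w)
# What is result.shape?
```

(7, 3)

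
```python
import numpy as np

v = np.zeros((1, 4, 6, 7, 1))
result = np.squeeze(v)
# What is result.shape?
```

(4, 6, 7)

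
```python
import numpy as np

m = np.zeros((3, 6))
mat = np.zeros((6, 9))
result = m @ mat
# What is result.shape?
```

(3, 9)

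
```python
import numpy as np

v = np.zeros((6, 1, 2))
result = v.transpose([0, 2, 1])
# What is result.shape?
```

(6, 2, 1)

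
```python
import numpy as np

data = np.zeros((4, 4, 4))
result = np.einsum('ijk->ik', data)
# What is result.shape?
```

(4, 4)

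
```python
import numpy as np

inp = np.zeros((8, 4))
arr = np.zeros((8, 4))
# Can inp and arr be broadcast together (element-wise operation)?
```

Yes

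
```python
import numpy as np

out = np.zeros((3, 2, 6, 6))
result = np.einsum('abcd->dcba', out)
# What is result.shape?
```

(6, 6, 2, 3)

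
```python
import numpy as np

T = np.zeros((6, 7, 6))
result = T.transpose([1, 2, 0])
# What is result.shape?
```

(7, 6, 6)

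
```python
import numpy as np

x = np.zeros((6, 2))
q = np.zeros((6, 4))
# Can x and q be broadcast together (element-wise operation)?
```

No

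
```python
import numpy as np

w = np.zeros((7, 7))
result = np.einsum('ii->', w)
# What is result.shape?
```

()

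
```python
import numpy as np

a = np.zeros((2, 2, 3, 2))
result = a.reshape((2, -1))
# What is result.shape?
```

(2, 12)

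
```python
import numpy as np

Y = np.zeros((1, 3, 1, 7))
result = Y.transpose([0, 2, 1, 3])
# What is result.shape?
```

(1, 1, 3, 7)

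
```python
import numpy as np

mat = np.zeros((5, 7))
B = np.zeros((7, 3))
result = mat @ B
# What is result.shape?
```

(5, 3)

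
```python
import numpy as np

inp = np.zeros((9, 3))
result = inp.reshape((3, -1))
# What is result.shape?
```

(3, 9)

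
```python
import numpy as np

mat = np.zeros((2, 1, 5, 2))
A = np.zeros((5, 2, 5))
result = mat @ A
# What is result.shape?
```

(2, 5, 5, 5)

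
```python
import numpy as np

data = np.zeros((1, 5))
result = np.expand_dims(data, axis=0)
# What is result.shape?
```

(1, 1, 5)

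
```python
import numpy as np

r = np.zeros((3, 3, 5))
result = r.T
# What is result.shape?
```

(5, 3, 3)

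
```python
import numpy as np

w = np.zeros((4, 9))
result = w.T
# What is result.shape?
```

(9, 4)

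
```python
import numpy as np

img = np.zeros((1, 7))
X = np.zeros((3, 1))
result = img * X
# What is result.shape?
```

(3, 7)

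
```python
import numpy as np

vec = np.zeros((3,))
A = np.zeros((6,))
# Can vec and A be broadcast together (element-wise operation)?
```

No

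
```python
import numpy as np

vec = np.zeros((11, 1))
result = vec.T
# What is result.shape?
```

(1, 11)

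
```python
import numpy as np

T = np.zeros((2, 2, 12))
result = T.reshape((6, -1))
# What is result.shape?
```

(6, 8)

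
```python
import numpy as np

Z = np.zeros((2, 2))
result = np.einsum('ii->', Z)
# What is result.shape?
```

()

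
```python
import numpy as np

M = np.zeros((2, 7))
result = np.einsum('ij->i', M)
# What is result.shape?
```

(2,)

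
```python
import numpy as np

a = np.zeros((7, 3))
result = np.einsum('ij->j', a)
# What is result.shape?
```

(3,)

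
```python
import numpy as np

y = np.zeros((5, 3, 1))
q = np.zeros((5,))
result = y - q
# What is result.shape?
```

(5, 3, 5)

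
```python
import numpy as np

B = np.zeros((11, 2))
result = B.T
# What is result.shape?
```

(2, 11)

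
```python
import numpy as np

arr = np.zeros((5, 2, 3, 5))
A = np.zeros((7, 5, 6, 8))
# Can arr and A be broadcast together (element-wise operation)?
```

No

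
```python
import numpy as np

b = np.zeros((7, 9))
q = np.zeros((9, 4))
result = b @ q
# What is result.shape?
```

(7, 4)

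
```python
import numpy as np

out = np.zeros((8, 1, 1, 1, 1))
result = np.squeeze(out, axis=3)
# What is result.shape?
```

(8, 1, 1, 1)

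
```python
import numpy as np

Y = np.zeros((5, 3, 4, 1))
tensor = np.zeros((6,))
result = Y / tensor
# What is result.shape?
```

(5, 3, 4, 6)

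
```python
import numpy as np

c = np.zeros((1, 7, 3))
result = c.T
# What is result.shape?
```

(3, 7, 1)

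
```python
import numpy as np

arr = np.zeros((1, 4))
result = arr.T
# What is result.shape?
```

(4, 1)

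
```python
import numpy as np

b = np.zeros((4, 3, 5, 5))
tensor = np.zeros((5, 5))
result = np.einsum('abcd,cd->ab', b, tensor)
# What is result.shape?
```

(4, 3)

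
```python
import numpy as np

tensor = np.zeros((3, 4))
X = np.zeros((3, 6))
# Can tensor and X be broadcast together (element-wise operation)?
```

No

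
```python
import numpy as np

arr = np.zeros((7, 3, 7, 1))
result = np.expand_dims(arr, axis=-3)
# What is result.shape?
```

(7, 3, 1, 7, 1)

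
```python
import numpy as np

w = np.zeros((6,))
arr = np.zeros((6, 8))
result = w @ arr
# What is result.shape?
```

(8,)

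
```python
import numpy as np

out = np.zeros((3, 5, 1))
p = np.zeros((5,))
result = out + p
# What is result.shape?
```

(3, 5, 5)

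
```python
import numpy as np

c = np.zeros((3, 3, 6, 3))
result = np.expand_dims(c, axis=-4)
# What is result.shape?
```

(3, 1, 3, 6, 3)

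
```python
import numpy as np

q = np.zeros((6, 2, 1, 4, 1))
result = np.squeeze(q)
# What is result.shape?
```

(6, 2, 4)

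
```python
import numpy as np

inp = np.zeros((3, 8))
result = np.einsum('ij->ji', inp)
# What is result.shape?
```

(8, 3)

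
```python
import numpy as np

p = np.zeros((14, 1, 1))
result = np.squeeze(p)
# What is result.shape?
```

(14,)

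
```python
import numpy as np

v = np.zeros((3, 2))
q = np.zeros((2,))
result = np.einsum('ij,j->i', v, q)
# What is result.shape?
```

(3,)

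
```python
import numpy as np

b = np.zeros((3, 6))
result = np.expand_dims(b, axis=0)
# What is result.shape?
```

(1, 3, 6)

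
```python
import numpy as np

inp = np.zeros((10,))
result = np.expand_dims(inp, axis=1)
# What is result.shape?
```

(10, 1)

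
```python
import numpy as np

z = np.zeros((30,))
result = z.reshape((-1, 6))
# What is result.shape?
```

(5, 6)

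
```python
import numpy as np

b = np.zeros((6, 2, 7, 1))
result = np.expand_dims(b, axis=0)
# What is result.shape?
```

(1, 6, 2, 7, 1)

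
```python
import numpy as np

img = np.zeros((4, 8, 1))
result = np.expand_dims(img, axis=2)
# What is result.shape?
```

(4, 8, 1, 1)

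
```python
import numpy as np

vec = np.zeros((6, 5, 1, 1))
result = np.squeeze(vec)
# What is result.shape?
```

(6, 5)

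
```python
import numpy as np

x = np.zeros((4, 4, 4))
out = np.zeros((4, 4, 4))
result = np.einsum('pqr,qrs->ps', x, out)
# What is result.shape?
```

(4, 4)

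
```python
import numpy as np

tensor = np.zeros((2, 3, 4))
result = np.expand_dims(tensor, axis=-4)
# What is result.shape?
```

(1, 2, 3, 4)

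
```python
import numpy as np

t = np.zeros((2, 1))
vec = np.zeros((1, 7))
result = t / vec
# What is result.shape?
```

(2, 7)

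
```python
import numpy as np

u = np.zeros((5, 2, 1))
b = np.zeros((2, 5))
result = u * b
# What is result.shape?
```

(5, 2, 5)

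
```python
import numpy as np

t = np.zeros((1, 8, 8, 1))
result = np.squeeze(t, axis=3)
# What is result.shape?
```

(1, 8, 8)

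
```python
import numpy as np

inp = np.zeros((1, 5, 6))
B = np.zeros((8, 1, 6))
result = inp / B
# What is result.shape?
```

(8, 5, 6)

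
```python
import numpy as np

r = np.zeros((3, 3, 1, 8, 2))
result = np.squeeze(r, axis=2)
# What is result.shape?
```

(3, 3, 8, 2)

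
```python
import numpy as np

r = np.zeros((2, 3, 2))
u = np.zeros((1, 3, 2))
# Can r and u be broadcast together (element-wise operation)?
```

Yes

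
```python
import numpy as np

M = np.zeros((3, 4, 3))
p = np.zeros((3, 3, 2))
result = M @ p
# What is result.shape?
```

(3, 4, 2)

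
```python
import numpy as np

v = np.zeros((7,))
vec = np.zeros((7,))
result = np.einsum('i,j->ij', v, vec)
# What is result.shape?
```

(7, 7)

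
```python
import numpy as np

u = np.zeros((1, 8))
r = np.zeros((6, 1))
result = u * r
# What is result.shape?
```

(6, 8)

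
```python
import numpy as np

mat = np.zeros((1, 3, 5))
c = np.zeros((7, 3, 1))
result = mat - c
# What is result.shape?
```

(7, 3, 5)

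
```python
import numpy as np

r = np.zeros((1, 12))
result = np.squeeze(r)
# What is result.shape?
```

(12,)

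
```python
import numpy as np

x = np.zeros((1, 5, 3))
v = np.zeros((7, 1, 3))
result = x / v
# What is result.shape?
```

(7, 5, 3)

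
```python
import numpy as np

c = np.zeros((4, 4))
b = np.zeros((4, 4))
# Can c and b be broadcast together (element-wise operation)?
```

Yes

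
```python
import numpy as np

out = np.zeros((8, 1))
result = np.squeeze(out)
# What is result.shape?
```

(8,)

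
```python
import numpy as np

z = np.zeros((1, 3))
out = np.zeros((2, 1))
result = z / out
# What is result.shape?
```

(2, 3)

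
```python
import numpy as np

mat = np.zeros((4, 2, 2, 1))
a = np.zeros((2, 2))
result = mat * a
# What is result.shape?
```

(4, 2, 2, 2)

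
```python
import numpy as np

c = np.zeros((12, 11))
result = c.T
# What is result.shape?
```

(11, 12)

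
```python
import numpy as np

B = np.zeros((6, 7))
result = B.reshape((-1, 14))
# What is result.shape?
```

(3, 14)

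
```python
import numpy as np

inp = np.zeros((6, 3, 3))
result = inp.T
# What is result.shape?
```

(3, 3, 6)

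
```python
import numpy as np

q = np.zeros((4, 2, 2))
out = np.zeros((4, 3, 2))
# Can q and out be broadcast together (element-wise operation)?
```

No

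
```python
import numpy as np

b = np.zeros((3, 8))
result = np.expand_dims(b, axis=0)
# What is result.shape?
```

(1, 3, 8)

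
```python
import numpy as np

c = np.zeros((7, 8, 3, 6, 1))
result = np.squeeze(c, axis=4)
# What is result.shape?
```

(7, 8, 3, 6)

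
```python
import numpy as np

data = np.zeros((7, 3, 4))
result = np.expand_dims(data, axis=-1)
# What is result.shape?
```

(7, 3, 4, 1)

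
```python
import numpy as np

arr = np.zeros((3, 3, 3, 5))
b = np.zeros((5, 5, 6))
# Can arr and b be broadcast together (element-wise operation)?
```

No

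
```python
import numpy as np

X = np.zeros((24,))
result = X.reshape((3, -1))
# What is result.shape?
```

(3, 8)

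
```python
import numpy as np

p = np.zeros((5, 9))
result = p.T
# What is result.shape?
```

(9, 5)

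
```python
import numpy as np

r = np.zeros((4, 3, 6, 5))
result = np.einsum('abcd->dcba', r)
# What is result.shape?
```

(5, 6, 3, 4)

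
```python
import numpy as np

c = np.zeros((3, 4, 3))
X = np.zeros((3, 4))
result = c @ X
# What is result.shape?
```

(3, 4, 4)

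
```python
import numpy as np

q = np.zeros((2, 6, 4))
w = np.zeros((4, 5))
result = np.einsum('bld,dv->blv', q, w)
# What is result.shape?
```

(2, 6, 5)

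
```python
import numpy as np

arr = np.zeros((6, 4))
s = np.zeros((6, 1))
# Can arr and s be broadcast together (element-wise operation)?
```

Yes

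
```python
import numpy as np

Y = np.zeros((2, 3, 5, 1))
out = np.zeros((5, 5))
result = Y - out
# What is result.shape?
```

(2, 3, 5, 5)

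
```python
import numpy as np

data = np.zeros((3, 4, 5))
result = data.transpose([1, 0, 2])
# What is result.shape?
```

(4, 3, 5)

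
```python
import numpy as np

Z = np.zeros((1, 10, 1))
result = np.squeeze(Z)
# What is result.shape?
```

(10,)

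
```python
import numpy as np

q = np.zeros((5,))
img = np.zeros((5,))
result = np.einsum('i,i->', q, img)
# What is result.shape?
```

()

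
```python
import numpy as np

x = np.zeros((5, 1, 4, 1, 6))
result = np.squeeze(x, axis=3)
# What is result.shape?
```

(5, 1, 4, 6)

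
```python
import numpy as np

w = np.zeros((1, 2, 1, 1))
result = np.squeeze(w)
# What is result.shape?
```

(2,)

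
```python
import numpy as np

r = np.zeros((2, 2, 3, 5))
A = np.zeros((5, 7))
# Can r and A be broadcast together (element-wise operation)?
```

No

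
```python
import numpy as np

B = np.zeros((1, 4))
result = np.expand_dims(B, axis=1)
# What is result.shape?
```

(1, 1, 4)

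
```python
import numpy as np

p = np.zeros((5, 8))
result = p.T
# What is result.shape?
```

(8, 5)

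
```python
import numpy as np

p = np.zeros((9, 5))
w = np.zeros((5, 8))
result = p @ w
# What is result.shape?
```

(9, 8)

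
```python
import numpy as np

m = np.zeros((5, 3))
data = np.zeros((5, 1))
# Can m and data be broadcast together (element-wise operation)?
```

Yes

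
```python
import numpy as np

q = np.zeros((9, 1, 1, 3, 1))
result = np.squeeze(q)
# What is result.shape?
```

(9, 3)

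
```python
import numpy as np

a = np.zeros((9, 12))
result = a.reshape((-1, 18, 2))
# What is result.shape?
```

(3, 18, 2)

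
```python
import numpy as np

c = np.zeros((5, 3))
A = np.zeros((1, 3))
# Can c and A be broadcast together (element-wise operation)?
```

Yes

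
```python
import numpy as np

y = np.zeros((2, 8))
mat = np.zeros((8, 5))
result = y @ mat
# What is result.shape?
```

(2, 5)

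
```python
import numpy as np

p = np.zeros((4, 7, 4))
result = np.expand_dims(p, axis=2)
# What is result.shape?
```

(4, 7, 1, 4)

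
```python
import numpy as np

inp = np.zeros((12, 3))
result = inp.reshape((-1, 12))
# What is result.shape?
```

(3, 12)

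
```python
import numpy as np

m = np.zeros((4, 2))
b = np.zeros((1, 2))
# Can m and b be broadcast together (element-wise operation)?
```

Yes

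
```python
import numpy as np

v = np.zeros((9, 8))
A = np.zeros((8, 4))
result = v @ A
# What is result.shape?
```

(9, 4)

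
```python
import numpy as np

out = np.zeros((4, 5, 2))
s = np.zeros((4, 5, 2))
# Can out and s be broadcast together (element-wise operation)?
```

Yes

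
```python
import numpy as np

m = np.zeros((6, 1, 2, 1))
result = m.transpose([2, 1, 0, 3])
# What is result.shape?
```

(2, 1, 6, 1)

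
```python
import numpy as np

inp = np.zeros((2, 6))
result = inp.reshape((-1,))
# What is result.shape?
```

(12,)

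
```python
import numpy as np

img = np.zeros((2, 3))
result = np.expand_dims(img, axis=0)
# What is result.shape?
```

(1, 2, 3)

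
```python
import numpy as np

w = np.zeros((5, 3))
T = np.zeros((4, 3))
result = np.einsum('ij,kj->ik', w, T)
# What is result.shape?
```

(5, 4)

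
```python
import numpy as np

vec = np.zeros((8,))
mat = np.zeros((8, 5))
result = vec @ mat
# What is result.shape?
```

(5,)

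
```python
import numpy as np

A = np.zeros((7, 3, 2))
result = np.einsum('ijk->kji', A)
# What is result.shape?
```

(2, 3, 7)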